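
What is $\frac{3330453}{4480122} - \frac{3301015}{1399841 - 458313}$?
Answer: $- \frac{1942205861941}{703026717736} \approx -2.7626$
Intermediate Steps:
$\frac{3330453}{4480122} - \frac{3301015}{1399841 - 458313} = 3330453 \cdot \frac{1}{4480122} - \frac{3301015}{941528} = \frac{1110151}{1493374} - \frac{3301015}{941528} = - \frac{1942205861941}{703026717736}$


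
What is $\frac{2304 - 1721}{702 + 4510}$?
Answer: $\frac{583}{5212} \approx 0.11186$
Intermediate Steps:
$\frac{2304 - 1721}{702 + 4510} = \frac{583}{5212}$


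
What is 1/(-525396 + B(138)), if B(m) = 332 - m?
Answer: -1/525202 ≈ -1.9040e-6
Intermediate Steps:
1/(-525396 + B(138)) = 1/(-525396 + (332 - 1*138)) = 1/(-525396 + (332 - 138)) = 1/(-525396 + 194) = 1/(-525202) = -1/525202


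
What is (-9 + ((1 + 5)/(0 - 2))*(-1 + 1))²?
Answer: 81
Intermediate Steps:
(-9 + ((1 + 5)/(0 - 2))*(-1 + 1))² = (-9 + (6/(-2))*0)² = (-9 + (6*(-½))*0)² = (-9 - 3*0)² = (-9 + 0)² = (-9)² = 81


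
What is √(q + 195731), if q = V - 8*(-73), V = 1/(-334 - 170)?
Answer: √1385198626/84 ≈ 443.07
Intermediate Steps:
V = -1/504 (V = 1/(-504) = -1/504 ≈ -0.0019841)
q = 294335/504 (q = -1/504 - 8*(-73) = -1/504 + 584 = 294335/504 ≈ 584.00)
√(q + 195731) = √(294335/504 + 195731) = √(98942759/504) = √1385198626/84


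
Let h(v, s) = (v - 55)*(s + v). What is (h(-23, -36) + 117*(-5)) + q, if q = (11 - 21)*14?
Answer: 3877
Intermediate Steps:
h(v, s) = (-55 + v)*(s + v)
q = -140 (q = -10*14 = -140)
(h(-23, -36) + 117*(-5)) + q = (((-23)² - 55*(-36) - 55*(-23) - 36*(-23)) + 117*(-5)) - 140 = ((529 + 1980 + 1265 + 828) - 585) - 140 = (4602 - 585) - 140 = 4017 - 140 = 3877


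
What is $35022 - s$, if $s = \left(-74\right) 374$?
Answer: $62698$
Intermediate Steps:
$s = -27676$
$35022 - s = 35022 - -27676 = 35022 + 27676 = 62698$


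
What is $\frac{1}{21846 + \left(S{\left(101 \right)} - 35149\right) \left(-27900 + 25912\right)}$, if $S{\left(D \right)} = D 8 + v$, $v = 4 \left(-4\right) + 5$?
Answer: $\frac{1}{68313622} \approx 1.4638 \cdot 10^{-8}$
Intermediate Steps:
$v = -11$ ($v = -16 + 5 = -11$)
$S{\left(D \right)} = -11 + 8 D$ ($S{\left(D \right)} = D 8 - 11 = 8 D - 11 = -11 + 8 D$)
$\frac{1}{21846 + \left(S{\left(101 \right)} - 35149\right) \left(-27900 + 25912\right)} = \frac{1}{21846 + \left(\left(-11 + 8 \cdot 101\right) - 35149\right) \left(-27900 + 25912\right)} = \frac{1}{21846 + \left(\left(-11 + 808\right) - 35149\right) \left(-1988\right)} = \frac{1}{21846 + \left(797 - 35149\right) \left(-1988\right)} = \frac{1}{21846 - -68291776} = \frac{1}{21846 + 68291776} = \frac{1}{68313622}$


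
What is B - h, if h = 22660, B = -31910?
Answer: -54570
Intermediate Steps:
B - h = -31910 - 1*22660 = -31910 - 22660 = -54570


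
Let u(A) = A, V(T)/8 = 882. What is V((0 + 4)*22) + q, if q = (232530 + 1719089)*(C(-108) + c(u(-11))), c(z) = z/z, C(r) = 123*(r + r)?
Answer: -51848654917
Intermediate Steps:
V(T) = 7056 (V(T) = 8*882 = 7056)
C(r) = 246*r (C(r) = 123*(2*r) = 246*r)
c(z) = 1
q = -51848661973 (q = (232530 + 1719089)*(246*(-108) + 1) = 1951619*(-26568 + 1) = 1951619*(-26567) = -51848661973)
V((0 + 4)*22) + q = 7056 - 51848661973 = -51848654917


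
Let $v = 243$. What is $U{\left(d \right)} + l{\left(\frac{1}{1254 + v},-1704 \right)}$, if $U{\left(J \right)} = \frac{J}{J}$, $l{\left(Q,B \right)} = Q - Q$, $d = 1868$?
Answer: $1$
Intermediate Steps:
$l{\left(Q,B \right)} = 0$
$U{\left(J \right)} = 1$
$U{\left(d \right)} + l{\left(\frac{1}{1254 + v},-1704 \right)} = 1 + 0 = 1$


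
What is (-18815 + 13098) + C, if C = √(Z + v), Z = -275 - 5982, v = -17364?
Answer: -5717 + I*√23621 ≈ -5717.0 + 153.69*I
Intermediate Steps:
Z = -6257
C = I*√23621 (C = √(-6257 - 17364) = √(-23621) = I*√23621 ≈ 153.69*I)
(-18815 + 13098) + C = (-18815 + 13098) + I*√23621 = -5717 + I*√23621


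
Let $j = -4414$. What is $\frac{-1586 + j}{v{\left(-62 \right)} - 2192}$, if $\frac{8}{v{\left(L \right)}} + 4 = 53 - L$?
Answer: $\frac{83250}{30413} \approx 2.7373$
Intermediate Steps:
$v{\left(L \right)} = \frac{8}{49 - L}$ ($v{\left(L \right)} = \frac{8}{-4 - \left(-53 + L\right)} = \frac{8}{49 - L}$)
$\frac{-1586 + j}{v{\left(-62 \right)} - 2192} = \frac{-1586 - 4414}{- \frac{8}{-49 - 62} - 2192} = - \frac{6000}{- \frac{8}{-111} - 2192} = - \frac{6000}{\left(-8\right) \left(- \frac{1}{111}\right) - 2192} = - \frac{6000}{\frac{8}{111} - 2192} = - \frac{6000}{- \frac{243304}{111}} = \left(-6000\right) \left(- \frac{111}{243304}\right) = \frac{83250}{30413}$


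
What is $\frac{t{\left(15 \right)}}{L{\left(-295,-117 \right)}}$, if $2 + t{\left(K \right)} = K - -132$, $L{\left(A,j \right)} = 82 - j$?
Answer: $\frac{145}{199} \approx 0.72864$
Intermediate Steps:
$t{\left(K \right)} = 130 + K$ ($t{\left(K \right)} = -2 + \left(K - -132\right) = -2 + \left(K + 132\right) = -2 + \left(132 + K\right) = 130 + K$)
$\frac{t{\left(15 \right)}}{L{\left(-295,-117 \right)}} = \frac{130 + 15}{82 - -117} = \frac{145}{82 + 117} = \frac{145}{199}$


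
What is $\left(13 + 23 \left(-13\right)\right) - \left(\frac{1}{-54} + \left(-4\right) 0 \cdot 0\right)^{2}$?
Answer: $- \frac{833977}{2916} \approx -286.0$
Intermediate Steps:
$\left(13 + 23 \left(-13\right)\right) - \left(\frac{1}{-54} + \left(-4\right) 0 \cdot 0\right)^{2} = \left(13 - 299\right) - \left(- \frac{1}{54} + 0 \cdot 0\right)^{2} = -286 - \left(- \frac{1}{54} + 0\right)^{2} = -286 - \left(- \frac{1}{54}\right)^{2} = -286 - \frac{1}{2916} = - \frac{833977}{2916}$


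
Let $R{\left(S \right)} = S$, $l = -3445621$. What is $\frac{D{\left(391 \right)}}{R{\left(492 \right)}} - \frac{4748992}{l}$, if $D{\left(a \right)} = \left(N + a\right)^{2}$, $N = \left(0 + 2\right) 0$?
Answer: $\frac{529106488165}{1695245532} \approx 312.11$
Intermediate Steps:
$N = 0$ ($N = 2 \cdot 0 = 0$)
$D{\left(a \right)} = a^{2}$ ($D{\left(a \right)} = \left(0 + a\right)^{2} = a^{2}$)
$\frac{D{\left(391 \right)}}{R{\left(492 \right)}} - \frac{4748992}{l} = \frac{391^{2}}{492} - \frac{4748992}{-3445621} = 152881 \cdot \frac{1}{492} - - \frac{4748992}{3445621} = \frac{152881}{492} + \frac{4748992}{3445621} = \frac{529106488165}{1695245532}$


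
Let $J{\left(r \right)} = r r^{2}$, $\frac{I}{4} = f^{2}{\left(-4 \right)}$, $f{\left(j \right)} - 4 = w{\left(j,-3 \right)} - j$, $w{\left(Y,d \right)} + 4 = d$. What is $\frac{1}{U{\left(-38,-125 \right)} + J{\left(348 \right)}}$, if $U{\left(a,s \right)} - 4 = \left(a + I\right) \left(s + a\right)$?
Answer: $\frac{1}{42149738} \approx 2.3725 \cdot 10^{-8}$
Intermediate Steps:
$w{\left(Y,d \right)} = -4 + d$
$f{\left(j \right)} = -3 - j$ ($f{\left(j \right)} = 4 - \left(7 + j\right) = -3 - j$)
$I = 4$ ($I = 4 \left(-3 - -4\right)^{2} = 4 \left(-3 + 4\right)^{2} = 4 \cdot 1^{2} = 4 \cdot 1 = 4$)
$U{\left(a,s \right)} = 4 + \left(4 + a\right) \left(a + s\right)$ ($U{\left(a,s \right)} = 4 + \left(a + 4\right) \left(s + a\right) = 4 + \left(4 + a\right) \left(a + s\right)$)
$J{\left(r \right)} = r^{3}$
$\frac{1}{U{\left(-38,-125 \right)} + J{\left(348 \right)}} = \frac{1}{\left(4 + \left(-38\right)^{2} + 4 \left(-38\right) + 4 \left(-125\right) - -4750\right) + 348^{3}} = \frac{1}{\left(4 + 1444 - 152 - 500 + 4750\right) + 42144192} = \frac{1}{5546 + 42144192} = \frac{1}{42149738}$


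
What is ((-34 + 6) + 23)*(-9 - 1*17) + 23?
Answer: 153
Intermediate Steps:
((-34 + 6) + 23)*(-9 - 1*17) + 23 = (-28 + 23)*(-9 - 17) + 23 = -5*(-26) + 23 = 130 + 23 = 153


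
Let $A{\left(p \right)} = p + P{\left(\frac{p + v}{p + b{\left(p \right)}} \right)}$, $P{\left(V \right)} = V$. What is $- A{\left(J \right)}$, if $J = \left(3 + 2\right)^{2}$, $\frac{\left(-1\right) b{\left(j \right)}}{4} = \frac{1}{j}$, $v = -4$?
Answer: $- \frac{5350}{207} \approx -25.845$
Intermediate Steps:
$b{\left(j \right)} = - \frac{4}{j}$
$J = 25$ ($J = 5^{2} = 25$)
$A{\left(p \right)} = p + \frac{-4 + p}{p - \frac{4}{p}}$ ($A{\left(p \right)} = p + \frac{p - 4}{p - \frac{4}{p}} = p + \frac{-4 + p}{p - \frac{4}{p}}$)
$- A{\left(J \right)} = - \frac{25 \left(-8 + 25 + 25^{2}\right)}{-4 + 25^{2}} = - \frac{25 \left(-8 + 25 + 625\right)}{-4 + 625} = - \frac{25 \cdot 642}{621} = \left(-1\right) \frac{5350}{207} = - \frac{5350}{207}$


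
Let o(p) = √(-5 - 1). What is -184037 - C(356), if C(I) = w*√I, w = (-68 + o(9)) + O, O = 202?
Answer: -184037 - 2*√89*(134 + I*√6) ≈ -1.8657e+5 - 46.217*I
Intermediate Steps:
o(p) = I*√6 (o(p) = √(-6) = I*√6)
w = 134 + I*√6 (w = (-68 + I*√6) + 202 = 134 + I*√6 ≈ 134.0 + 2.4495*I)
C(I) = √I*(134 + I*√6) (C(I) = (134 + I*√6)*√I = √I*(134 + I*√6))
-184037 - C(356) = -184037 - √356*(134 + I*√6) = -184037 - 2*√89*(134 + I*√6)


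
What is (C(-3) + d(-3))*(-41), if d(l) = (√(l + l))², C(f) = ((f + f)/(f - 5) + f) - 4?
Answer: 2009/4 ≈ 502.25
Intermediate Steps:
C(f) = -4 + f + 2*f/(-5 + f) (C(f) = ((2*f)/(-5 + f) + f) - 4 = (2*f/(-5 + f) + f) - 4 = (f + 2*f/(-5 + f)) - 4 = -4 + f + 2*f/(-5 + f))
d(l) = 2*l (d(l) = (√(2*l))² = (√2*√l)² = 2*l)
(C(-3) + d(-3))*(-41) = ((20 + (-3)² - 7*(-3))/(-5 - 3) + 2*(-3))*(-41) = ((20 + 9 + 21)/(-8) - 6)*(-41) = (-⅛*50 - 6)*(-41) = (-25/4 - 6)*(-41) = -49/4*(-41) = 2009/4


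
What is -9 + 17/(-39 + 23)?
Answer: -161/16 ≈ -10.063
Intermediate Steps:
-9 + 17/(-39 + 23) = -9 + 17/(-16) = -9 - 1/16*17 = -9 - 17/16 = -161/16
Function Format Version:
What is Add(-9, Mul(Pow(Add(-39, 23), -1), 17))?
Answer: Rational(-161, 16) ≈ -10.063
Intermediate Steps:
Add(-9, Mul(Pow(Add(-39, 23), -1), 17)) = Add(-9, Mul(Pow(-16, -1), 17)) = Add(-9, Mul(Rational(-1, 16), 17)) = Add(-9, Rational(-17, 16)) = Rational(-161, 16)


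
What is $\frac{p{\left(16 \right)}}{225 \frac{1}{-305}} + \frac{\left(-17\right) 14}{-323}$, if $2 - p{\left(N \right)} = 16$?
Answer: $\frac{16856}{855} \approx 19.715$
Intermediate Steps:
$p{\left(N \right)} = -14$ ($p{\left(N \right)} = 2 - 16 = -14$)
$\frac{p{\left(16 \right)}}{225 \frac{1}{-305}} + \frac{\left(-17\right) 14}{-323} = - \frac{14}{225 \frac{1}{-305}} + \frac{\left(-17\right) 14}{-323} = - \frac{14}{225 \left(- \frac{1}{305}\right)} - - \frac{14}{19} = - \frac{14}{- \frac{45}{61}} + \frac{14}{19} = \left(-14\right) \left(- \frac{61}{45}\right) + \frac{14}{19} = \frac{854}{45} + \frac{14}{19} = \frac{16856}{855}$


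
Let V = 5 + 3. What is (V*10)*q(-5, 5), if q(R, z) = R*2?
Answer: -800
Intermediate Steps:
q(R, z) = 2*R
V = 8
(V*10)*q(-5, 5) = (8*10)*(2*(-5)) = 80*(-10) = -800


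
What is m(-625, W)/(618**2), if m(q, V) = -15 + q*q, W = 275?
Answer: 195305/190962 ≈ 1.0227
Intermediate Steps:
m(q, V) = -15 + q**2
m(-625, W)/(618**2) = (-15 + (-625)**2)/(618**2) = (-15 + 390625)/381924 = 390610*(1/381924) = 195305/190962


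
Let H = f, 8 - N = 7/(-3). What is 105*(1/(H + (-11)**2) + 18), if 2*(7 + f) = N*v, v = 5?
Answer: 1586340/839 ≈ 1890.8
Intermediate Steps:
N = 31/3 (N = 8 - 7/(-3) = 8 - 7*(-1)/3 = 8 - 1*(-7/3) = 8 + 7/3 = 31/3 ≈ 10.333)
f = 113/6 (f = -7 + ((31/3)*5)/2 = -7 + (1/2)*(155/3) = -7 + 155/6 = 113/6 ≈ 18.833)
H = 113/6 ≈ 18.833
105*(1/(H + (-11)**2) + 18) = 105*(1/(113/6 + (-11)**2) + 18) = 105*(1/(113/6 + 121) + 18) = 105*(1/(839/6) + 18) = 105*(6/839 + 18) = 105*(15108/839) = 1586340/839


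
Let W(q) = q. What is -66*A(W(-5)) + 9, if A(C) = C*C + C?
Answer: -1311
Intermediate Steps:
A(C) = C + C² (A(C) = C² + C = C + C²)
-66*A(W(-5)) + 9 = -(-330)*(1 - 5) + 9 = -(-330)*(-4) + 9 = -66*20 + 9 = -1320 + 9 = -1311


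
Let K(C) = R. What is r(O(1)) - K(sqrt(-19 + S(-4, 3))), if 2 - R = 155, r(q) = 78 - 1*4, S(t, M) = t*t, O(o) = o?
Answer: 227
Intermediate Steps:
S(t, M) = t**2
r(q) = 74 (r(q) = 78 - 4 = 74)
R = -153 (R = 2 - 1*155 = 2 - 155 = -153)
K(C) = -153
r(O(1)) - K(sqrt(-19 + S(-4, 3))) = 74 - 1*(-153) = 74 + 153 = 227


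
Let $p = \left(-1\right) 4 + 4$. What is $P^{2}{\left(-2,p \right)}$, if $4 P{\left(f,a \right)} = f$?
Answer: $\frac{1}{4} \approx 0.25$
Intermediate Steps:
$p = 0$ ($p = -4 + 4 = 0$)
$P{\left(f,a \right)} = \frac{f}{4}$
$P^{2}{\left(-2,p \right)} = \left(\frac{1}{4} \left(-2\right)\right)^{2} = \left(- \frac{1}{2}\right)^{2} = \frac{1}{4}$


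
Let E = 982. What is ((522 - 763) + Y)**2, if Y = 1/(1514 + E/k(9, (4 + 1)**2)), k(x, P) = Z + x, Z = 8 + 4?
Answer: 62394122010025/1074266176 ≈ 58081.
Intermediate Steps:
Z = 12
k(x, P) = 12 + x
Y = 21/32776 (Y = 1/(1514 + 982/(12 + 9)) = 1/(1514 + 982/21) = 1/(32776/21) = 21/32776 ≈ 0.00064071)
((522 - 763) + Y)**2 = ((522 - 763) + 21/32776)**2 = (-241 + 21/32776)**2 = (-7898995/32776)**2 = 62394122010025/1074266176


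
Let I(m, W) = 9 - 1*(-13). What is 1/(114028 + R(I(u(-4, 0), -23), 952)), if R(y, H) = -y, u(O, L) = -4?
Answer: 1/114006 ≈ 8.7715e-6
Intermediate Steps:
I(m, W) = 22 (I(m, W) = 9 + 13 = 22)
1/(114028 + R(I(u(-4, 0), -23), 952)) = 1/(114028 - 1*22) = 1/(114028 - 22) = 1/114006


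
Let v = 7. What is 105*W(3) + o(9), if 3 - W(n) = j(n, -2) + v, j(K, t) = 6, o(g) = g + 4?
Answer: -1037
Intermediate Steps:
o(g) = 4 + g
W(n) = -10 (W(n) = 3 - (6 + 7) = 3 - 1*13 = 3 - 13 = -10)
105*W(3) + o(9) = 105*(-10) + (4 + 9) = -1050 + 13 = -1037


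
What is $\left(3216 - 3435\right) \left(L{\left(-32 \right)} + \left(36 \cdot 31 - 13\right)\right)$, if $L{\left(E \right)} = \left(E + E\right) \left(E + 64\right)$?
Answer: $206955$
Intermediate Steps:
$L{\left(E \right)} = 2 E \left(64 + E\right)$
$\left(3216 - 3435\right) \left(L{\left(-32 \right)} + \left(36 \cdot 31 - 13\right)\right) = \left(3216 - 3435\right) \left(2 \left(-32\right) \left(64 - 32\right) + \left(36 \cdot 31 - 13\right)\right) = - 219 \left(2 \left(-32\right) 32 + \left(1116 - 13\right)\right) = - 219 \left(-2048 + 1103\right) = \left(-219\right) \left(-945\right) = 206955$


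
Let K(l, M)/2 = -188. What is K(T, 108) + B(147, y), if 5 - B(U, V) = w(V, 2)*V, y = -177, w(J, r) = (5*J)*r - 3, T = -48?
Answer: -314192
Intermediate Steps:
K(l, M) = -376 (K(l, M) = 2*(-188) = -376)
w(J, r) = -3 + 5*J*r (w(J, r) = 5*J*r - 3 = -3 + 5*J*r)
B(U, V) = 5 - V*(-3 + 10*V) (B(U, V) = 5 - (-3 + 5*V*2)*V = 5 - (-3 + 10*V)*V = 5 - V*(-3 + 10*V))
K(T, 108) + B(147, y) = -376 + (5 - 1*(-177)*(-3 + 10*(-177))) = -376 + (5 - 1*(-177)*(-3 - 1770)) = -376 + (5 - 1*(-177)*(-1773)) = -376 + (5 - 313821) = -376 - 313816 = -314192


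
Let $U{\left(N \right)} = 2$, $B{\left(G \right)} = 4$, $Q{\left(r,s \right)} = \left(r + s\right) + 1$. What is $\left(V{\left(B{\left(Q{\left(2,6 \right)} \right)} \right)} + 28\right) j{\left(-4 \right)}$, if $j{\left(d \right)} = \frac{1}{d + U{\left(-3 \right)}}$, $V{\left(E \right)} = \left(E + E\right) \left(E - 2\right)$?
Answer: $-22$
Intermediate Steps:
$Q{\left(r,s \right)} = 1 + r + s$
$V{\left(E \right)} = 2 E \left(-2 + E\right)$
$j{\left(d \right)} = \frac{1}{2 + d}$ ($j{\left(d \right)} = \frac{1}{d + 2} = \frac{1}{2 + d}$)
$\left(V{\left(B{\left(Q{\left(2,6 \right)} \right)} \right)} + 28\right) j{\left(-4 \right)} = \frac{2 \cdot 4 \left(-2 + 4\right) + 28}{2 - 4} = \frac{2 \cdot 4 \cdot 2 + 28}{-2} = \left(16 + 28\right) \left(- \frac{1}{2}\right) = 44 \left(- \frac{1}{2}\right) = -22$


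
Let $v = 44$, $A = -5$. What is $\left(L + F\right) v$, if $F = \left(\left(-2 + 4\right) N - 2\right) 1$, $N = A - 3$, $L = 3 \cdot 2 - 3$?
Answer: $-660$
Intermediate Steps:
$L = 3$ ($L = 6 - 3 = 3$)
$N = -8$ ($N = -5 - 3 = -8$)
$F = -18$ ($F = \left(\left(-2 + 4\right) \left(-8\right) - 2\right) 1 = \left(2 \left(-8\right) - 2\right) 1 = \left(-16 - 2\right) 1 = \left(-18\right) 1 = -18$)
$\left(L + F\right) v = \left(3 - 18\right) 44 = \left(-15\right) 44 = -660$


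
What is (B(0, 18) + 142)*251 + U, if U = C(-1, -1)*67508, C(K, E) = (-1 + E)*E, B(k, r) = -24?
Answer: 164634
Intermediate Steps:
C(K, E) = E*(-1 + E)
U = 135016 (U = -(-1 - 1)*67508 = -1*(-2)*67508 = 2*67508 = 135016)
(B(0, 18) + 142)*251 + U = (-24 + 142)*251 + 135016 = 118*251 + 135016 = 29618 + 135016 = 164634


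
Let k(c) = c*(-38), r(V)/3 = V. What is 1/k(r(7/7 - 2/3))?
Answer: -1/38 ≈ -0.026316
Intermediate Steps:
r(V) = 3*V
k(c) = -38*c
1/k(r(7/7 - 2/3)) = 1/(-114*(7/7 - 2/3)) = 1/(-114*(7*(⅐) - 2*⅓)) = 1/(-114*(1 - ⅔)) = 1/(-114/3) = 1/(-38*1) = 1/(-38) = -1/38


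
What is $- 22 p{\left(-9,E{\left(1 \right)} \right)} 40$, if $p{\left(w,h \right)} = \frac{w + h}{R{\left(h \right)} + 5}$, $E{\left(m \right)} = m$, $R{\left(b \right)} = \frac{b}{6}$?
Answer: $\frac{42240}{31} \approx 1362.6$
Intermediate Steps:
$R{\left(b \right)} = \frac{b}{6}$ ($R{\left(b \right)} = b \frac{1}{6} = \frac{b}{6}$)
$p{\left(w,h \right)} = \frac{h + w}{5 + \frac{h}{6}}$ ($p{\left(w,h \right)} = \frac{w + h}{\frac{h}{6} + 5} = \frac{h + w}{5 + \frac{h}{6}}$)
$- 22 p{\left(-9,E{\left(1 \right)} \right)} 40 = - 22 \frac{6 \left(1 - 9\right)}{30 + 1} \cdot 40 = - 22 \cdot 6 \cdot \frac{1}{31} \left(-8\right) 40 = \left(-22\right) \left(- \frac{48}{31}\right) 40 = \frac{1056}{31} \cdot 40 = \frac{42240}{31}$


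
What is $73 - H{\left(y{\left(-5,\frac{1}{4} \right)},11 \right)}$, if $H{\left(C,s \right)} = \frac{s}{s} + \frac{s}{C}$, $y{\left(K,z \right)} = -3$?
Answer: $\frac{227}{3} \approx 75.667$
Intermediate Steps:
$H{\left(C,s \right)} = 1 + \frac{s}{C}$
$73 - H{\left(y{\left(-5,\frac{1}{4} \right)},11 \right)} = 73 - \frac{-3 + 11}{-3} = 73 - \left(- \frac{1}{3}\right) 8 = 73 - - \frac{8}{3} = 73 + \frac{8}{3} = \frac{227}{3}$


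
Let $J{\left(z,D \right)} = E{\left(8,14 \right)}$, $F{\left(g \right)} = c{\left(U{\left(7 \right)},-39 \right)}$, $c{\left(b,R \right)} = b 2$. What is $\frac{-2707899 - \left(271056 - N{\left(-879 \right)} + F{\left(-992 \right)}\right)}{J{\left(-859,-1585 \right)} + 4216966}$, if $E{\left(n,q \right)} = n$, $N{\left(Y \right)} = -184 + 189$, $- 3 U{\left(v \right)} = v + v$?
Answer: $- \frac{4468411}{6325461} \approx -0.70642$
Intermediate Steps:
$U{\left(v \right)} = - \frac{2 v}{3}$ ($U{\left(v \right)} = - \frac{v + v}{3} = - \frac{2 v}{3}$)
$c{\left(b,R \right)} = 2 b$
$N{\left(Y \right)} = 5$
$F{\left(g \right)} = - \frac{28}{3}$ ($F{\left(g \right)} = 2 \left(\left(- \frac{2}{3}\right) 7\right) = 2 \left(- \frac{14}{3}\right) = - \frac{28}{3}$)
$J{\left(z,D \right)} = 8$
$\frac{-2707899 - \left(271056 - N{\left(-879 \right)} + F{\left(-992 \right)}\right)}{J{\left(-859,-1585 \right)} + 4216966} = \frac{-2707899 + \left(\left(-271056 + 5\right) - - \frac{28}{3}\right)}{8 + 4216966} = \frac{-2707899 + \left(-271051 + \frac{28}{3}\right)}{4216974} = \left(-2707899 - \frac{813125}{3}\right) \frac{1}{4216974} = \left(- \frac{8936822}{3}\right) \frac{1}{4216974} = - \frac{4468411}{6325461}$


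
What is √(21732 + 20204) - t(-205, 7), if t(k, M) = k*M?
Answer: 1435 + 4*√2621 ≈ 1639.8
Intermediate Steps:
t(k, M) = M*k
√(21732 + 20204) - t(-205, 7) = √(21732 + 20204) - 7*(-205) = √41936 - 1*(-1435) = 4*√2621 + 1435 = 1435 + 4*√2621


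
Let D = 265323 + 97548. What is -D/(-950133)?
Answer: 120957/316711 ≈ 0.38192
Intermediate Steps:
D = 362871
-D/(-950133) = -362871/(-950133) = -362871*(-1)/950133 = -1*(-120957/316711) = 120957/316711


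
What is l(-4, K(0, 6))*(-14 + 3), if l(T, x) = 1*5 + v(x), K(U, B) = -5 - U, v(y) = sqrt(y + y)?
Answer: -55 - 11*I*sqrt(10) ≈ -55.0 - 34.785*I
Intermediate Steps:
v(y) = sqrt(2)*sqrt(y) (v(y) = sqrt(2*y) = sqrt(2)*sqrt(y))
l(T, x) = 5 + sqrt(2)*sqrt(x) (l(T, x) = 1*5 + sqrt(2)*sqrt(x) = 5 + sqrt(2)*sqrt(x))
l(-4, K(0, 6))*(-14 + 3) = (5 + sqrt(2)*sqrt(-5 - 1*0))*(-14 + 3) = (5 + sqrt(2)*sqrt(-5 + 0))*(-11) = (5 + sqrt(2)*sqrt(-5))*(-11) = (5 + sqrt(2)*(I*sqrt(5)))*(-11) = (5 + I*sqrt(10))*(-11) = -55 - 11*I*sqrt(10)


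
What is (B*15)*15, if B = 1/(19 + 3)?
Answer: 225/22 ≈ 10.227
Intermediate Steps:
B = 1/22 ≈ 0.045455
(B*15)*15 = ((1/22)*15)*15 = (15/22)*15 = 225/22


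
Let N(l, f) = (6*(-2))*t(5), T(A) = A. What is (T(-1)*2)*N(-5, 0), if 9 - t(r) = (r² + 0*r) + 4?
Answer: -480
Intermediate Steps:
t(r) = 5 - r² (t(r) = 9 - ((r² + 0*r) + 4) = 9 - ((r² + 0) + 4) = 9 - (r² + 4) = 9 - (4 + r²) = 9 + (-4 - r²) = 5 - r²)
N(l, f) = 240 (N(l, f) = (6*(-2))*(5 - 1*5²) = -12*(5 - 1*25) = -12*(5 - 25) = -12*(-20) = 240)
(T(-1)*2)*N(-5, 0) = -1*2*240 = -2*240 = -480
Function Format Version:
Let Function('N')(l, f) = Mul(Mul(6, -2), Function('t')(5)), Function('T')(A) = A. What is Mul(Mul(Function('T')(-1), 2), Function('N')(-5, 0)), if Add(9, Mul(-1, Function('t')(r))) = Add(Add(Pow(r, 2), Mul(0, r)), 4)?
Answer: -480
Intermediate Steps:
Function('t')(r) = Add(5, Mul(-1, Pow(r, 2))) (Function('t')(r) = Add(9, Mul(-1, Add(Add(Pow(r, 2), Mul(0, r)), 4))) = Add(9, Mul(-1, Add(Add(Pow(r, 2), 0), 4))) = Add(9, Mul(-1, Add(Pow(r, 2), 4))) = Add(9, Mul(-1, Add(4, Pow(r, 2)))) = Add(9, Add(-4, Mul(-1, Pow(r, 2)))) = Add(5, Mul(-1, Pow(r, 2))))
Function('N')(l, f) = 240 (Function('N')(l, f) = Mul(Mul(6, -2), Add(5, Mul(-1, Pow(5, 2)))) = Mul(-12, Add(5, Mul(-1, 25))) = Mul(-12, Add(5, -25)) = Mul(-12, -20) = 240)
Mul(Mul(Function('T')(-1), 2), Function('N')(-5, 0)) = Mul(Mul(-1, 2), 240) = Mul(-2, 240) = -480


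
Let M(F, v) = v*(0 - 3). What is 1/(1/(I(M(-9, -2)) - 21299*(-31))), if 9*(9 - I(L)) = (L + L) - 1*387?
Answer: 1980959/3 ≈ 6.6032e+5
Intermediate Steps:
M(F, v) = -3*v (M(F, v) = v*(-3) = -3*v)
I(L) = 52 - 2*L/9 (I(L) = 9 - ((L + L) - 1*387)/9 = 9 - (2*L - 387)/9 = 9 - (-387 + 2*L)/9 = 9 + (43 - 2*L/9) = 52 - 2*L/9)
1/(1/(I(M(-9, -2)) - 21299*(-31))) = 1/(1/((52 - (-2)*(-2)/3) - 21299*(-31))) = 1/(1/((52 - 2/9*6) + 660269)) = 1/(1/((52 - 4/3) + 660269)) = 1/(1/(152/3 + 660269)) = 1/(1/(1980959/3)) = 1/(3/1980959) = 1980959/3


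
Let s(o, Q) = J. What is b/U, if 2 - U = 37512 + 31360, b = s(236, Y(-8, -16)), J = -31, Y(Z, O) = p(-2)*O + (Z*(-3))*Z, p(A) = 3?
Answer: 31/68870 ≈ 0.00045012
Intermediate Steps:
Y(Z, O) = -3*Z² + 3*O (Y(Z, O) = 3*O + (Z*(-3))*Z = 3*O + (-3*Z)*Z = 3*O - 3*Z² = -3*Z² + 3*O)
s(o, Q) = -31
b = -31
U = -68870 (U = 2 - (37512 + 31360) = 2 - 1*68872 = 2 - 68872 = -68870)
b/U = -31/(-68870) = -31*(-1/68870) = 31/68870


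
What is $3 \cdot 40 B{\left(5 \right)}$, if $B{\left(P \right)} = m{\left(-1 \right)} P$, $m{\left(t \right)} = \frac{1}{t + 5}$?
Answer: $150$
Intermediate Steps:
$m{\left(t \right)} = \frac{1}{5 + t}$
$B{\left(P \right)} = \frac{P}{4}$ ($B{\left(P \right)} = \frac{P}{5 - 1} = \frac{P}{4}$)
$3 \cdot 40 B{\left(5 \right)} = 3 \cdot 40 \cdot \frac{1}{4} \cdot 5 = 120 \cdot \frac{5}{4} = 150$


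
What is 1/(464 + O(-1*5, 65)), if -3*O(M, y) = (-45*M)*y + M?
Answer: -3/13228 ≈ -0.00022679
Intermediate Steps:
O(M, y) = -M/3 + 15*M*y (O(M, y) = -((-45*M)*y + M)/3 = -(-45*M*y + M)/3 = -(M - 45*M*y)/3 = -M/3 + 15*M*y)
1/(464 + O(-1*5, 65)) = 1/(464 + (-1*5)*(-1 + 45*65)/3) = 1/(464 + (1/3)*(-5)*(-1 + 2925)) = 1/(464 + (1/3)*(-5)*2924) = 1/(464 - 14620/3) = 1/(-13228/3) = -3/13228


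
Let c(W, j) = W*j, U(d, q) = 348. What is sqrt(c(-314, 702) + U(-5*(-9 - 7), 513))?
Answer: 4*I*sqrt(13755) ≈ 469.13*I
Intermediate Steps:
sqrt(c(-314, 702) + U(-5*(-9 - 7), 513)) = sqrt(-314*702 + 348) = sqrt(-220428 + 348) = sqrt(-220080) = 4*I*sqrt(13755)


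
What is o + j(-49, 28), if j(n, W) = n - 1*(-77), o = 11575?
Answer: 11603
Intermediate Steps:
j(n, W) = 77 + n (j(n, W) = n + 77 = 77 + n)
o + j(-49, 28) = 11575 + (77 - 49) = 11575 + 28 = 11603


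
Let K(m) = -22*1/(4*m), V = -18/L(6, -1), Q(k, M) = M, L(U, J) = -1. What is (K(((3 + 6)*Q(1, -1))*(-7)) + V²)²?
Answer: 1665700969/15876 ≈ 1.0492e+5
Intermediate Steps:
V = 18 (V = -18/(-1) = -18*(-1) = 18)
K(m) = -11/(2*m) (K(m) = -22*1/(4*m) = -11/(2*m))
(K(((3 + 6)*Q(1, -1))*(-7)) + V²)² = (-11*1/(7*(3 + 6))/2 + 18²)² = (-11/(2*((9*(-1))*(-7))) + 324)² = (-11/(2*((-9*(-7)))) + 324)² = (-11/2/63 + 324)² = (-11/2*1/63 + 324)² = (-11/126 + 324)² = (40813/126)² = 1665700969/15876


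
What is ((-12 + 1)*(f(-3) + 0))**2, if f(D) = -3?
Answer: 1089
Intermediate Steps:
((-12 + 1)*(f(-3) + 0))**2 = ((-12 + 1)*(-3 + 0))**2 = (-11*(-3))**2 = 33**2 = 1089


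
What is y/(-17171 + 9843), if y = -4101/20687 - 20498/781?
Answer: 427245007/118395176416 ≈ 0.0036086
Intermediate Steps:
y = -427245007/16156547 (y = -4101*1/20687 - 20498*1/781 = -4101/20687 - 20498/781 = -427245007/16156547 ≈ -26.444)
y/(-17171 + 9843) = -427245007/(16156547*(-17171 + 9843)) = -427245007/16156547/(-7328) = -427245007/16156547*(-1/7328) = 427245007/118395176416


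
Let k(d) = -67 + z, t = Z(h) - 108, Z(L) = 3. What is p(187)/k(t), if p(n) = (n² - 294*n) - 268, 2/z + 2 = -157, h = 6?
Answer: 3224043/10655 ≈ 302.58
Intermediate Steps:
z = -2/159 (z = 2/(-2 - 157) = 2/(-159) = 2*(-1/159) = -2/159 ≈ -0.012579)
t = -105 (t = 3 - 108 = -105)
p(n) = -268 + n² - 294*n
k(d) = -10655/159 (k(d) = -67 - 2/159 = -10655/159)
p(187)/k(t) = (-268 + 187² - 294*187)/(-10655/159) = (-268 + 34969 - 54978)*(-159/10655) = -20277*(-159/10655) = 3224043/10655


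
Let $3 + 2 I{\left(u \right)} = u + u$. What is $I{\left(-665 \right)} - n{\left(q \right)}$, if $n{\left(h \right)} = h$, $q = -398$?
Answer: $- \frac{537}{2} \approx -268.5$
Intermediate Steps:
$I{\left(u \right)} = - \frac{3}{2} + u$ ($I{\left(u \right)} = - \frac{3}{2} + \frac{u + u}{2} = - \frac{3}{2} + \frac{2 u}{2} = - \frac{3}{2} + u$)
$I{\left(-665 \right)} - n{\left(q \right)} = \left(- \frac{3}{2} - 665\right) - -398 = - \frac{1333}{2} + 398 = - \frac{537}{2}$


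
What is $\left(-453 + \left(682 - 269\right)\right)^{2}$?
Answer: $1600$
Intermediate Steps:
$\left(-453 + \left(682 - 269\right)\right)^{2} = \left(-453 + 413\right)^{2} = \left(-40\right)^{2} = 1600$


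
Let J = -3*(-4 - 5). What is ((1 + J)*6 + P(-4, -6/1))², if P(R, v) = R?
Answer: 26896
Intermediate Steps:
J = 27 (J = -3*(-9) = 27)
((1 + J)*6 + P(-4, -6/1))² = ((1 + 27)*6 - 4)² = (28*6 - 4)² = (168 - 4)² = 164² = 26896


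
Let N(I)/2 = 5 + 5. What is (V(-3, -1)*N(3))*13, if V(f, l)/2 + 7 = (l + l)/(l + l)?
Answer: -3120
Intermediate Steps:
N(I) = 20 (N(I) = 2*(5 + 5) = 2*10 = 20)
V(f, l) = -12 (V(f, l) = -14 + 2*((l + l)/(l + l)) = -14 + 2*((2*l)/((2*l))) = -14 + 2*((2*l)*(1/(2*l))) = -14 + 2*1 = -14 + 2 = -12)
(V(-3, -1)*N(3))*13 = -12*20*13 = -240*13 = -3120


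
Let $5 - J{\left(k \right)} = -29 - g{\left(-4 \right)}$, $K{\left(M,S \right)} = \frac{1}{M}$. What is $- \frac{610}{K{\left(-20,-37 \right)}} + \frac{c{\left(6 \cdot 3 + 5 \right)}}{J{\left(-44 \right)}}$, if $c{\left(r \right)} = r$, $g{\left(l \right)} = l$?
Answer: $\frac{366023}{30} \approx 12201.0$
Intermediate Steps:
$J{\left(k \right)} = 30$ ($J{\left(k \right)} = 5 - \left(-29 - -4\right) = 5 - \left(-29 + 4\right) = 5 - -25 = 5 + 25 = 30$)
$- \frac{610}{K{\left(-20,-37 \right)}} + \frac{c{\left(6 \cdot 3 + 5 \right)}}{J{\left(-44 \right)}} = - \frac{610}{\frac{1}{-20}} + \frac{6 \cdot 3 + 5}{30} = - \frac{610}{- \frac{1}{20}} + \left(18 + 5\right) \frac{1}{30} = \left(-610\right) \left(-20\right) + 23 \cdot \frac{1}{30} = 12200 + \frac{23}{30} = \frac{366023}{30}$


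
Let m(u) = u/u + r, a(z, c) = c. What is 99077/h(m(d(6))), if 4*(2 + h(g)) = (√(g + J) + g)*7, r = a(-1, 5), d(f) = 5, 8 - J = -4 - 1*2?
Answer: 153119/2 - 63049*√5/2 ≈ 6068.6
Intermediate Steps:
J = 14 (J = 8 - (-4 - 1*2) = 8 - (-4 - 2) = 8 - 1*(-6) = 8 + 6 = 14)
r = 5
m(u) = 6 (m(u) = u/u + 5 = 1 + 5 = 6)
h(g) = -2 + 7*g/4 + 7*√(14 + g)/4 (h(g) = -2 + ((√(g + 14) + g)*7)/4 = -2 + ((√(14 + g) + g)*7)/4 = -2 + ((g + √(14 + g))*7)/4 = -2 + (7*g + 7*√(14 + g))/4 = -2 + (7*g/4 + 7*√(14 + g)/4) = -2 + 7*g/4 + 7*√(14 + g)/4)
99077/h(m(d(6))) = 99077/(-2 + (7/4)*6 + 7*√(14 + 6)/4) = 99077/(-2 + 21/2 + 7*√20/4) = 99077/(-2 + 21/2 + 7*(2*√5)/4) = 99077/(-2 + 21/2 + 7*√5/2) = 99077/(17/2 + 7*√5/2)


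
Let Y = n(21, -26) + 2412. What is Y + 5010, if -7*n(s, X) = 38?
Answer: 51916/7 ≈ 7416.6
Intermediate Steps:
n(s, X) = -38/7 (n(s, X) = -1/7*38 = -38/7)
Y = 16846/7 (Y = -38/7 + 2412 = 16846/7 ≈ 2406.6)
Y + 5010 = 16846/7 + 5010 = 51916/7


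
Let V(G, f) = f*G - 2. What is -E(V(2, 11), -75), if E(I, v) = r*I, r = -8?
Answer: 160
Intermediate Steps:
V(G, f) = -2 + G*f (V(G, f) = G*f - 2 = -2 + G*f)
E(I, v) = -8*I
-E(V(2, 11), -75) = -(-8)*(-2 + 2*11) = -(-8)*(-2 + 22) = -(-8)*20 = -1*(-160) = 160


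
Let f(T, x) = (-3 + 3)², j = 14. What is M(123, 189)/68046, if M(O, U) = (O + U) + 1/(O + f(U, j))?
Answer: 38377/8369658 ≈ 0.0045853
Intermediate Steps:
f(T, x) = 0 (f(T, x) = 0² = 0)
M(O, U) = O + U + 1/O (M(O, U) = (O + U) + 1/(O + 0) = (O + U) + 1/O = O + U + 1/O)
M(123, 189)/68046 = (123 + 189 + 1/123)/68046 = (123 + 189 + 1/123)*(1/68046) = (38377/123)*(1/68046) = 38377/8369658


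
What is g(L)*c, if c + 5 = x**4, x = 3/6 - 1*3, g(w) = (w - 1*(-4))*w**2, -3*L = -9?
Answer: 34335/16 ≈ 2145.9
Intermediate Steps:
L = 3 (L = -1/3*(-9) = 3)
g(w) = w**2*(4 + w) (g(w) = (w + 4)*w**2 = (4 + w)*w**2 = w**2*(4 + w))
x = -5/2 (x = 3*(1/6) - 3 = 1/2 - 3 = -5/2 ≈ -2.5000)
c = 545/16 (c = -5 + (-5/2)**4 = -5 + 625/16 = 545/16 ≈ 34.063)
g(L)*c = (3**2*(4 + 3))*(545/16) = (9*7)*(545/16) = 63*(545/16) = 34335/16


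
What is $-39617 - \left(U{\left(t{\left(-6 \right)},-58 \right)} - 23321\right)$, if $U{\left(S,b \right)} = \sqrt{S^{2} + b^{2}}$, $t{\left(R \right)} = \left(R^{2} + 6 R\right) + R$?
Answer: $-16296 - 10 \sqrt{34} \approx -16354.0$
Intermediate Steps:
$t{\left(R \right)} = R^{2} + 7 R$
$-39617 - \left(U{\left(t{\left(-6 \right)},-58 \right)} - 23321\right) = -39617 - \left(\sqrt{\left(- 6 \left(7 - 6\right)\right)^{2} + \left(-58\right)^{2}} - 23321\right) = -39617 - \left(\sqrt{\left(\left(-6\right) 1\right)^{2} + 3364} - 23321\right) = -39617 - \left(\sqrt{\left(-6\right)^{2} + 3364} - 23321\right) = -39617 - \left(\sqrt{36 + 3364} - 23321\right) = -39617 - \left(\sqrt{3400} - 23321\right) = -39617 - \left(10 \sqrt{34} - 23321\right) = -39617 - \left(-23321 + 10 \sqrt{34}\right) = -39617 + \left(23321 - 10 \sqrt{34}\right) = -16296 - 10 \sqrt{34}$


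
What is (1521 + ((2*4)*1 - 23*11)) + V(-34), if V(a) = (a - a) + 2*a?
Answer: 1208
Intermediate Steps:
V(a) = 2*a (V(a) = 0 + 2*a = 2*a)
(1521 + ((2*4)*1 - 23*11)) + V(-34) = (1521 + ((2*4)*1 - 23*11)) + 2*(-34) = (1521 + (8*1 - 253)) - 68 = (1521 + (8 - 253)) - 68 = (1521 - 245) - 68 = 1276 - 68 = 1208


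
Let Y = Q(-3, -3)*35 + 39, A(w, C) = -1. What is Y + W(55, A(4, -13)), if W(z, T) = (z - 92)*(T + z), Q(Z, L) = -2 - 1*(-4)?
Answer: -1889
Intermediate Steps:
Q(Z, L) = 2 (Q(Z, L) = -2 + 4 = 2)
Y = 109 (Y = 2*35 + 39 = 70 + 39 = 109)
W(z, T) = (-92 + z)*(T + z)
Y + W(55, A(4, -13)) = 109 + (55² - 92*(-1) - 92*55 - 1*55) = 109 + (3025 + 92 - 5060 - 55) = 109 - 1998 = -1889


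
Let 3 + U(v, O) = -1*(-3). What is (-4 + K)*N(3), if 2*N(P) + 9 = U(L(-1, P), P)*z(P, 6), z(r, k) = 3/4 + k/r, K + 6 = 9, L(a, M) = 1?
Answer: 9/2 ≈ 4.5000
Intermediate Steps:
K = 3 (K = -6 + 9 = 3)
z(r, k) = ¾ + k/r (z(r, k) = 3*(¼) + k/r = ¾ + k/r)
U(v, O) = 0 (U(v, O) = -3 - 1*(-3) = -3 + 3 = 0)
N(P) = -9/2 (N(P) = -9/2 + (0*(¾ + 6/P))/2 = -9/2 + (½)*0 = -9/2 + 0 = -9/2)
(-4 + K)*N(3) = (-4 + 3)*(-9/2) = -1*(-9/2) = 9/2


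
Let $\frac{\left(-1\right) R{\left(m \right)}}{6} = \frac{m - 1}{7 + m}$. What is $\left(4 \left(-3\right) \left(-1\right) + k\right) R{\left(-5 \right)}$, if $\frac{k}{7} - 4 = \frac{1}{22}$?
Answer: $\frac{7983}{11} \approx 725.73$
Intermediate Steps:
$k = \frac{623}{22}$ ($k = 28 + \frac{7}{22} = \frac{623}{22} \approx 28.318$)
$R{\left(m \right)} = - \frac{6 \left(-1 + m\right)}{7 + m}$ ($R{\left(m \right)} = - 6 \frac{m - 1}{7 + m} = - 6 \frac{-1 + m}{7 + m} = - \frac{6 \left(-1 + m\right)}{7 + m}$)
$\left(4 \left(-3\right) \left(-1\right) + k\right) R{\left(-5 \right)} = \left(4 \left(-3\right) \left(-1\right) + \frac{623}{22}\right) \frac{6 \left(1 - -5\right)}{7 - 5} = \left(\left(-12\right) \left(-1\right) + \frac{623}{22}\right) \frac{6 \left(1 + 5\right)}{2} = \left(12 + \frac{623}{22}\right) 6 \cdot \frac{1}{2} \cdot 6 = \frac{887}{22} \cdot 18 = \frac{7983}{11}$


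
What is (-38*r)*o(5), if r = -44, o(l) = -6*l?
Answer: -50160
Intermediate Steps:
(-38*r)*o(5) = (-38*(-44))*(-6*5) = 1672*(-30) = -50160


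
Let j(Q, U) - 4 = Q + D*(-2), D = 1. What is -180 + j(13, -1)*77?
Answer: 975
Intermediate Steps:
j(Q, U) = 2 + Q (j(Q, U) = 4 + (Q + 1*(-2)) = 4 + (Q - 2) = 4 + (-2 + Q) = 2 + Q)
-180 + j(13, -1)*77 = -180 + (2 + 13)*77 = -180 + 15*77 = -180 + 1155 = 975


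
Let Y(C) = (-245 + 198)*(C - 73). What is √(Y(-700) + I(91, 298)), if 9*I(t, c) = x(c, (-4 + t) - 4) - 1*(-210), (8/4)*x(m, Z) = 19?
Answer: √1308794/6 ≈ 190.67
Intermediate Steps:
x(m, Z) = 19/2 (x(m, Z) = (½)*19 = 19/2)
I(t, c) = 439/18 (I(t, c) = (19/2 - 1*(-210))/9 = (19/2 + 210)/9 = (⅑)*(439/2) = 439/18)
Y(C) = 3431 - 47*C (Y(C) = -47*(-73 + C) = 3431 - 47*C)
√(Y(-700) + I(91, 298)) = √((3431 - 47*(-700)) + 439/18) = √((3431 + 32900) + 439/18) = √(36331 + 439/18) = √(654397/18) = √1308794/6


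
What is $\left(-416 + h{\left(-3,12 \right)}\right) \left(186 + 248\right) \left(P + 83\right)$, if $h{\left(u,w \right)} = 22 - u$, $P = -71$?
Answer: $-2036328$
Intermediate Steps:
$\left(-416 + h{\left(-3,12 \right)}\right) \left(186 + 248\right) \left(P + 83\right) = \left(-416 + \left(22 - -3\right)\right) \left(186 + 248\right) \left(-71 + 83\right) = \left(-416 + \left(22 + 3\right)\right) 434 \cdot 12 = \left(-416 + 25\right) 5208 = \left(-391\right) 5208 = -2036328$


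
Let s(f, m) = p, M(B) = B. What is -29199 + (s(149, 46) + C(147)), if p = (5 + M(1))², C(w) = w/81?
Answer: -787352/27 ≈ -29161.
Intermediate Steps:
C(w) = w/81 (C(w) = w*(1/81) = w/81)
p = 36 (p = (5 + 1)² = 6² = 36)
s(f, m) = 36
-29199 + (s(149, 46) + C(147)) = -29199 + (36 + (1/81)*147) = -29199 + (36 + 49/27) = -29199 + 1021/27 = -787352/27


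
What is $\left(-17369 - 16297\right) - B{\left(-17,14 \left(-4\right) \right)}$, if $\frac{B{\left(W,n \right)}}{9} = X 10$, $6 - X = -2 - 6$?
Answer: $-34926$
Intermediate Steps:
$X = 14$ ($X = 6 - \left(-2 - 6\right) = 6 - -8 = 6 + 8 = 14$)
$B{\left(W,n \right)} = 1260$ ($B{\left(W,n \right)} = 9 \cdot 14 \cdot 10 = 9 \cdot 140 = 1260$)
$\left(-17369 - 16297\right) - B{\left(-17,14 \left(-4\right) \right)} = \left(-17369 - 16297\right) - 1260 = -33666 - 1260 = -34926$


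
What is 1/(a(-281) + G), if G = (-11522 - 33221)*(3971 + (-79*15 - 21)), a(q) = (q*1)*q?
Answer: -1/123635434 ≈ -8.0883e-9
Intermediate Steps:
a(q) = q² (a(q) = q*q = q²)
G = -123714395 (G = -44743*(3971 + (-1185 - 21)) = -44743*(3971 - 1206) = -44743*2765 = -123714395)
1/(a(-281) + G) = 1/((-281)² - 123714395) = 1/(78961 - 123714395) = 1/(-123635434) = -1/123635434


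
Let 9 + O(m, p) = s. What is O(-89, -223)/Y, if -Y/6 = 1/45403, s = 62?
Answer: -2406359/6 ≈ -4.0106e+5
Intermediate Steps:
O(m, p) = 53 (O(m, p) = -9 + 62 = 53)
Y = -6/45403 ≈ -0.00013215
O(-89, -223)/Y = 53/(-6/45403) = 53*(-45403/6) = -2406359/6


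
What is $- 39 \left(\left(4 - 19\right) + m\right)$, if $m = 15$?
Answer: $0$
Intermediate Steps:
$- 39 \left(\left(4 - 19\right) + m\right) = - 39 \left(\left(4 - 19\right) + 15\right) = - 39 \left(-15 + 15\right) = \left(-39\right) 0 = 0$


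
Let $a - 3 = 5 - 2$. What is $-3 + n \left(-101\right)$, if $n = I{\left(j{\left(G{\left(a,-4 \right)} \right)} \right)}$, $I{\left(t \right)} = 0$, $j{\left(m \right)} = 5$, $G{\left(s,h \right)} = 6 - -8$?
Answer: $-3$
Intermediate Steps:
$a = 6$ ($a = 3 + \left(5 - 2\right) = 3 + 3 = 6$)
$G{\left(s,h \right)} = 14$ ($G{\left(s,h \right)} = 6 + 8 = 14$)
$n = 0$
$-3 + n \left(-101\right) = -3 + 0 \left(-101\right) = -3 + 0 = -3$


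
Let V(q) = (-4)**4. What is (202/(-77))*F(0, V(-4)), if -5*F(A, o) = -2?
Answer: -404/385 ≈ -1.0494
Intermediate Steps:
V(q) = 256
F(A, o) = 2/5 (F(A, o) = -1/5*(-2) = 2/5)
(202/(-77))*F(0, V(-4)) = (202/(-77))*(2/5) = (202*(-1/77))*(2/5) = -202/77*2/5 = -404/385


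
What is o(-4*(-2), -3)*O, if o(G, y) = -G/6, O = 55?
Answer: -220/3 ≈ -73.333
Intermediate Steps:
o(G, y) = -G/6 (o(G, y) = -G*(⅙) = -G/6)
o(-4*(-2), -3)*O = -(-2)*(-2)/3*55 = -⅙*8*55 = -4/3*55 = -220/3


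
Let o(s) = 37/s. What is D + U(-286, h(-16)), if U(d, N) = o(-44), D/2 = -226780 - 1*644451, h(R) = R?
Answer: -76668365/44 ≈ -1.7425e+6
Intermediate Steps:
D = -1742462 (D = 2*(-226780 - 1*644451) = 2*(-226780 - 644451) = 2*(-871231) = -1742462)
U(d, N) = -37/44 (U(d, N) = 37/(-44) = 37*(-1/44) = -37/44)
D + U(-286, h(-16)) = -1742462 - 37/44 = -76668365/44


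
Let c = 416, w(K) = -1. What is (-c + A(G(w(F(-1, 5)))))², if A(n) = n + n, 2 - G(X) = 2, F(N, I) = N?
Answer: 173056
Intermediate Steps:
G(X) = 0 (G(X) = 2 - 1*2 = 2 - 2 = 0)
A(n) = 2*n
(-c + A(G(w(F(-1, 5)))))² = (-1*416 + 2*0)² = (-416 + 0)² = (-416)² = 173056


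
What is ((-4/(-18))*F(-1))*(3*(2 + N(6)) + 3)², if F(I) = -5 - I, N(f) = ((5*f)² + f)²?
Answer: -5390213311368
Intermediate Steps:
N(f) = (f + 25*f²)² (N(f) = (25*f² + f)² = (f + 25*f²)²)
((-4/(-18))*F(-1))*(3*(2 + N(6)) + 3)² = ((-4/(-18))*(-5 - 1*(-1)))*(3*(2 + 6²*(1 + 25*6)²) + 3)² = ((-4*(-1/18))*(-5 + 1))*(3*(2 + 36*(1 + 150)²) + 3)² = ((2/9)*(-4))*(3*(2 + 36*151²) + 3)² = -8*(3*(2 + 36*22801) + 3)²/9 = -8*(3*(2 + 820836) + 3)²/9 = -8*(3*820838 + 3)²/9 = -8*(2462514 + 3)²/9 = -8/9*2462517² = -8/9*6063989975289 = -5390213311368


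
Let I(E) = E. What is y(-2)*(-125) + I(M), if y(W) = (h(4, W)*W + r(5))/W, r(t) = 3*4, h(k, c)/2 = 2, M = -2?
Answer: 248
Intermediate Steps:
h(k, c) = 4 (h(k, c) = 2*2 = 4)
r(t) = 12
y(W) = (12 + 4*W)/W (y(W) = (4*W + 12)/W = (12 + 4*W)/W)
y(-2)*(-125) + I(M) = (4 + 12/(-2))*(-125) - 2 = (4 + 12*(-½))*(-125) - 2 = (4 - 6)*(-125) - 2 = -2*(-125) - 2 = 250 - 2 = 248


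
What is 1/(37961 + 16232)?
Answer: 1/54193 ≈ 1.8453e-5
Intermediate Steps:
1/(37961 + 16232) = 1/54193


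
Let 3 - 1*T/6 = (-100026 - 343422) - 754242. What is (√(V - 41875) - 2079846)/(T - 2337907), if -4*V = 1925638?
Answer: -2079846/4848251 + I*√2093138/9696502 ≈ -0.42899 + 0.00014921*I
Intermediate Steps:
V = -962819/2 (V = -¼*1925638 = -962819/2 ≈ -4.8141e+5)
T = 7186158 (T = 18 - 6*((-100026 - 343422) - 754242) = 18 - 6*(-443448 - 754242) = 18 - 6*(-1197690) = 18 + 7186140 = 7186158)
(√(V - 41875) - 2079846)/(T - 2337907) = (√(-962819/2 - 41875) - 2079846)/(7186158 - 2337907) = (√(-1046569/2) - 2079846)/4848251 = (I*√2093138/2 - 2079846)*(1/4848251) = (-2079846 + I*√2093138/2)*(1/4848251) = -2079846/4848251 + I*√2093138/9696502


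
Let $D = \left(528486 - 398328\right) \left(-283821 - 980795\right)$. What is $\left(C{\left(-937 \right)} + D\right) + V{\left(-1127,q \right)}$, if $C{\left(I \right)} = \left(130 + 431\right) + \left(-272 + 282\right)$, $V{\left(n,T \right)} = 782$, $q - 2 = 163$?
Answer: $-164599887975$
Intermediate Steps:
$q = 165$ ($q = 2 + 163 = 165$)
$D = -164599889328$ ($D = 130158 \left(-1264616\right) = -164599889328$)
$C{\left(I \right)} = 571$ ($C{\left(I \right)} = 561 + 10 = 571$)
$\left(C{\left(-937 \right)} + D\right) + V{\left(-1127,q \right)} = \left(571 - 164599889328\right) + 782 = -164599888757 + 782 = -164599887975$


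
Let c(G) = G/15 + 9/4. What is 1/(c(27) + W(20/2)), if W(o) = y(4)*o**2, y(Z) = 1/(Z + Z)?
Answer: 20/331 ≈ 0.060423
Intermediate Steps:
y(Z) = 1/(2*Z)
c(G) = 9/4 + G/15 (c(G) = G*(1/15) + 9*(1/4) = G/15 + 9/4 = 9/4 + G/15)
W(o) = o**2/8 (W(o) = ((1/2)/4)*o**2 = ((1/2)*(1/4))*o**2 = o**2/8)
1/(c(27) + W(20/2)) = 1/((9/4 + (1/15)*27) + (20/2)**2/8) = 1/((9/4 + 9/5) + (20*(1/2))**2/8) = 1/(81/20 + (1/8)*10**2) = 1/(81/20 + (1/8)*100) = 1/(81/20 + 25/2) = 1/(331/20) = 20/331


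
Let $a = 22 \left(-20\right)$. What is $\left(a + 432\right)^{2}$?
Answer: $64$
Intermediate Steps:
$a = -440$
$\left(a + 432\right)^{2} = \left(-440 + 432\right)^{2} = \left(-8\right)^{2} = 64$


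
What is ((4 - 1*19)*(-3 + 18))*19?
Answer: -4275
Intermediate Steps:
((4 - 1*19)*(-3 + 18))*19 = ((4 - 19)*15)*19 = -15*15*19 = -225*19 = -4275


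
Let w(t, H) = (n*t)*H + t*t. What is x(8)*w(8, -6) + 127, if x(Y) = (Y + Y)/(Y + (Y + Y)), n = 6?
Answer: -67/3 ≈ -22.333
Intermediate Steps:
w(t, H) = t² + 6*H*t (w(t, H) = (6*t)*H + t*t = 6*H*t + t² = t² + 6*H*t)
x(Y) = ⅔ (x(Y) = (2*Y)/(Y + 2*Y) = (2*Y)/((3*Y)) = (2*Y)*(1/(3*Y)) = ⅔)
x(8)*w(8, -6) + 127 = 2*(8*(8 + 6*(-6)))/3 + 127 = 2*(8*(8 - 36))/3 + 127 = 2*(8*(-28))/3 + 127 = (⅔)*(-224) + 127 = -448/3 + 127 = -67/3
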